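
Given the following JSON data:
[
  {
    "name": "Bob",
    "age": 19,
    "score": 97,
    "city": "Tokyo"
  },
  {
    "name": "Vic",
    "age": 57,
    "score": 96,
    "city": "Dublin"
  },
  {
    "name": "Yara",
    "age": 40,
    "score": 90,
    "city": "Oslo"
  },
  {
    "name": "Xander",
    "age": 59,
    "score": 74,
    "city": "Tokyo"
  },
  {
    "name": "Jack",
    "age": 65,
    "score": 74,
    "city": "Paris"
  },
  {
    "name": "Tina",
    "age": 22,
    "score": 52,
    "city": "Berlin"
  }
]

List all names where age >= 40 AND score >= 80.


Checking both conditions:
  Bob (age=19, score=97) -> no
  Vic (age=57, score=96) -> YES
  Yara (age=40, score=90) -> YES
  Xander (age=59, score=74) -> no
  Jack (age=65, score=74) -> no
  Tina (age=22, score=52) -> no


ANSWER: Vic, Yara


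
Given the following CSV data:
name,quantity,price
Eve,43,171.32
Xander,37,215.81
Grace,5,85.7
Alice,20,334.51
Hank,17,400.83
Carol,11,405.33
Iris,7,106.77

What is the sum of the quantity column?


Values in 'quantity' column:
  Row 1: 43
  Row 2: 37
  Row 3: 5
  Row 4: 20
  Row 5: 17
  Row 6: 11
  Row 7: 7
Sum = 43 + 37 + 5 + 20 + 17 + 11 + 7 = 140

ANSWER: 140


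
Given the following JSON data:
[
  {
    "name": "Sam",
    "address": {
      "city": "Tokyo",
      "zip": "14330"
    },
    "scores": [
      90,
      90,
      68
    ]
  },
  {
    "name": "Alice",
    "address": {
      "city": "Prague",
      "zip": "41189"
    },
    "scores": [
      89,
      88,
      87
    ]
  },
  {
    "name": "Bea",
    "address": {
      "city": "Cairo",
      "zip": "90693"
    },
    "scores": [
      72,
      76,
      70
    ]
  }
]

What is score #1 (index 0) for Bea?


Path: records[2].scores[0]
Value: 72

ANSWER: 72


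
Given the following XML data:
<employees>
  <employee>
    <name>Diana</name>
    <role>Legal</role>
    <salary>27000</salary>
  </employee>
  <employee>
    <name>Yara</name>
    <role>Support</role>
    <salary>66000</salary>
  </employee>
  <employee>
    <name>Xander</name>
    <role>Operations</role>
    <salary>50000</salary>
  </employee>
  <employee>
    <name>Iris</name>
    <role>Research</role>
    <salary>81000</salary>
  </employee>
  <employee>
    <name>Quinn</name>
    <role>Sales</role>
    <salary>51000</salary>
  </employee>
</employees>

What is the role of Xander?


Searching for <employee> with <name>Xander</name>
Found at position 3
<role>Operations</role>

ANSWER: Operations


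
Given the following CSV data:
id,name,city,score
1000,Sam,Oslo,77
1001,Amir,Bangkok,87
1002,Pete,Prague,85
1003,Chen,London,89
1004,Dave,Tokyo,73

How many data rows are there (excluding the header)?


Counting rows (excluding header):
Header: id,name,city,score
Data rows: 5

ANSWER: 5


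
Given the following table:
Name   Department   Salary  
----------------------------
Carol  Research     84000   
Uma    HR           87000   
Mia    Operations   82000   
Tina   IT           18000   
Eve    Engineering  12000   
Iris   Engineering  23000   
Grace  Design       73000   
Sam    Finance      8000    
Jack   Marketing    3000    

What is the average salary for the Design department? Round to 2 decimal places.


Design department members:
  Grace: 73000
Sum = 73000
Count = 1
Average = 73000 / 1 = 73000.00

ANSWER: 73000.00


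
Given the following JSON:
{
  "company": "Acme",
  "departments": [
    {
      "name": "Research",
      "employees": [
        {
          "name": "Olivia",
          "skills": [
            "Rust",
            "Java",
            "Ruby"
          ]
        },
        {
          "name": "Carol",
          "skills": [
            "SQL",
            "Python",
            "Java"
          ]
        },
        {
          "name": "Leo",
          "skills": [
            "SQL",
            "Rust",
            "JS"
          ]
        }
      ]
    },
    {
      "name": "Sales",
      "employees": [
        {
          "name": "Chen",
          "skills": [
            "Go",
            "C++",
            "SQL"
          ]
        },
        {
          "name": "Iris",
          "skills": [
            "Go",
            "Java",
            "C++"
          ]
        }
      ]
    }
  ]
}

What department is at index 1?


Path: departments[1].name
Value: Sales

ANSWER: Sales


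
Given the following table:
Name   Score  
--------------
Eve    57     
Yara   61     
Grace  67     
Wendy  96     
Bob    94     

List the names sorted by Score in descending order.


Sorting by Score (descending):
  Wendy: 96
  Bob: 94
  Grace: 67
  Yara: 61
  Eve: 57


ANSWER: Wendy, Bob, Grace, Yara, Eve


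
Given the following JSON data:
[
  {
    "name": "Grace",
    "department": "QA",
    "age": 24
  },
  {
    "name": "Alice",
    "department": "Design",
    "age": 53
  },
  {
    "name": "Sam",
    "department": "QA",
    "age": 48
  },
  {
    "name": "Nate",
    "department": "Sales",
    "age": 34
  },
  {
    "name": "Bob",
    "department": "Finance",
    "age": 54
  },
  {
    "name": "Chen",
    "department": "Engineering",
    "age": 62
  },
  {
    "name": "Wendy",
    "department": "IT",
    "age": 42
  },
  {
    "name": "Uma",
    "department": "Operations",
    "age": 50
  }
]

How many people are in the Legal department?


Scanning records for department = Legal
  No matches found
Count: 0

ANSWER: 0


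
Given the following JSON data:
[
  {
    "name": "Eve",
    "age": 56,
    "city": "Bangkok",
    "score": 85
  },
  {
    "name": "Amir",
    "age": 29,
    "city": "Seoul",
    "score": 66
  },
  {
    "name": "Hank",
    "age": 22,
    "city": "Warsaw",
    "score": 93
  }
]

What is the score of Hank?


Looking up record where name = Hank
Record index: 2
Field 'score' = 93

ANSWER: 93


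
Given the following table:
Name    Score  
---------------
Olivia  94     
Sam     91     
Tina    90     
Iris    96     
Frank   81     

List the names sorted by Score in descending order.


Sorting by Score (descending):
  Iris: 96
  Olivia: 94
  Sam: 91
  Tina: 90
  Frank: 81


ANSWER: Iris, Olivia, Sam, Tina, Frank


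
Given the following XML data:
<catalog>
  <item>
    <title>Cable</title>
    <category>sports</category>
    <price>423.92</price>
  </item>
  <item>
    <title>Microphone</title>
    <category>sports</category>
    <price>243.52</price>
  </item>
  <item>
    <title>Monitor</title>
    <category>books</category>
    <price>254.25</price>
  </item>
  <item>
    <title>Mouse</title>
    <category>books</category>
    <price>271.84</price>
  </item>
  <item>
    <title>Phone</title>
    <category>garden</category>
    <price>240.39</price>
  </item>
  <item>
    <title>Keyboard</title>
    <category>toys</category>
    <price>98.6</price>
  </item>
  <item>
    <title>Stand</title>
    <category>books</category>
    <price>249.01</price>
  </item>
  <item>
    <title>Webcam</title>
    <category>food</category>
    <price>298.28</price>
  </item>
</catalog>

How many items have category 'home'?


Scanning <item> elements for <category>home</category>:
Count: 0

ANSWER: 0


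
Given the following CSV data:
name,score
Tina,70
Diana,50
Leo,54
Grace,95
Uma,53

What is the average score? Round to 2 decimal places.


Scores: 70, 50, 54, 95, 53
Sum = 322
Count = 5
Average = 322 / 5 = 64.40

ANSWER: 64.40


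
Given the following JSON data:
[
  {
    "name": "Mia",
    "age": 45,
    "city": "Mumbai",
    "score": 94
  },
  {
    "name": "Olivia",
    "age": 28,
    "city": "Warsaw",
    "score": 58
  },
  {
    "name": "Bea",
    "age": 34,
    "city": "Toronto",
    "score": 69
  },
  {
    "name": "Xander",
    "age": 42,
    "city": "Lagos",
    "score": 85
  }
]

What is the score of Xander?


Looking up record where name = Xander
Record index: 3
Field 'score' = 85

ANSWER: 85


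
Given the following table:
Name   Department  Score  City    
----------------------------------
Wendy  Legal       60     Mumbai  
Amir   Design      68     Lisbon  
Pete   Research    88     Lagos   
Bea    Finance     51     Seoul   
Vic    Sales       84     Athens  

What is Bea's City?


Row 4: Bea
City = Seoul

ANSWER: Seoul


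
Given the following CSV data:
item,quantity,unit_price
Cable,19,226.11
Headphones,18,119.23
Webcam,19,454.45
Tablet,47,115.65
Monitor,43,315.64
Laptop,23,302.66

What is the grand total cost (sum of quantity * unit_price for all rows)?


Computing row totals:
  Cable: 19 * 226.11 = 4296.09
  Headphones: 18 * 119.23 = 2146.14
  Webcam: 19 * 454.45 = 8634.55
  Tablet: 47 * 115.65 = 5435.55
  Monitor: 43 * 315.64 = 13572.52
  Laptop: 23 * 302.66 = 6961.18
Grand total = 4296.09 + 2146.14 + 8634.55 + 5435.55 + 13572.52 + 6961.18 = 41046.03

ANSWER: 41046.03


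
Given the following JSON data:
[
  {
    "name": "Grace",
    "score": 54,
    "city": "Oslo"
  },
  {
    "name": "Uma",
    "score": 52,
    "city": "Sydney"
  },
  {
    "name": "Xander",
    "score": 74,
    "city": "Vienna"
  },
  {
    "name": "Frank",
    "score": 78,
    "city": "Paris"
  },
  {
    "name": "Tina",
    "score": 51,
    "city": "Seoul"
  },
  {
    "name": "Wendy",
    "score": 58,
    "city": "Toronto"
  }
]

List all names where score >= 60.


Filtering records where score >= 60:
  Grace (score=54) -> no
  Uma (score=52) -> no
  Xander (score=74) -> YES
  Frank (score=78) -> YES
  Tina (score=51) -> no
  Wendy (score=58) -> no


ANSWER: Xander, Frank


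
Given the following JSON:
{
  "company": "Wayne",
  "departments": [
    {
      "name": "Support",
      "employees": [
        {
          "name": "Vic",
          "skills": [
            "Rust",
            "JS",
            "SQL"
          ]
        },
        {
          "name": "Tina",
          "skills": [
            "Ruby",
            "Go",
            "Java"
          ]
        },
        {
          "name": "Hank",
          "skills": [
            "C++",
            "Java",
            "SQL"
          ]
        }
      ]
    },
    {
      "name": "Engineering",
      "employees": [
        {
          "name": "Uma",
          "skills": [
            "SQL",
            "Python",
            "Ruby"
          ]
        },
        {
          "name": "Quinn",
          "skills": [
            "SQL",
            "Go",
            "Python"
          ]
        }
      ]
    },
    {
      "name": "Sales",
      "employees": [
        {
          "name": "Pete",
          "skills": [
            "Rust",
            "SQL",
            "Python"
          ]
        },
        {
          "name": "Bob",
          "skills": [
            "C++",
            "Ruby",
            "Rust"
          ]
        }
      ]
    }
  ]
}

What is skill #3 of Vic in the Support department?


Path: departments[0].employees[0].skills[2]
Value: SQL

ANSWER: SQL


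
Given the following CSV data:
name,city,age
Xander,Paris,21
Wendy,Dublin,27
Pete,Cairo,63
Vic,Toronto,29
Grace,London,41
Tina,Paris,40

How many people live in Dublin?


Scanning city column for 'Dublin':
  Row 2: Wendy -> MATCH
Total matches: 1

ANSWER: 1


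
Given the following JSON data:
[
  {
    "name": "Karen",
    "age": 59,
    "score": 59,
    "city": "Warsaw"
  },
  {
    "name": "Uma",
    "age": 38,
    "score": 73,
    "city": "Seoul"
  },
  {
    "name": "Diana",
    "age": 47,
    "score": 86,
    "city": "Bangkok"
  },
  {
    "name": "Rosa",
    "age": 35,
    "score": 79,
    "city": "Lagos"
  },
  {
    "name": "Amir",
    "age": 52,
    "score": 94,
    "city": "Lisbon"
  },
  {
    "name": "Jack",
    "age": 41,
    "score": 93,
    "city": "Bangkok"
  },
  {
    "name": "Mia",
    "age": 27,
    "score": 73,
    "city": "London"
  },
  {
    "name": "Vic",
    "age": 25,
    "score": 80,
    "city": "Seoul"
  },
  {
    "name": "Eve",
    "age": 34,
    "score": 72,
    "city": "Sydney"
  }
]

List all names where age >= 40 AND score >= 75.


Checking both conditions:
  Karen (age=59, score=59) -> no
  Uma (age=38, score=73) -> no
  Diana (age=47, score=86) -> YES
  Rosa (age=35, score=79) -> no
  Amir (age=52, score=94) -> YES
  Jack (age=41, score=93) -> YES
  Mia (age=27, score=73) -> no
  Vic (age=25, score=80) -> no
  Eve (age=34, score=72) -> no


ANSWER: Diana, Amir, Jack


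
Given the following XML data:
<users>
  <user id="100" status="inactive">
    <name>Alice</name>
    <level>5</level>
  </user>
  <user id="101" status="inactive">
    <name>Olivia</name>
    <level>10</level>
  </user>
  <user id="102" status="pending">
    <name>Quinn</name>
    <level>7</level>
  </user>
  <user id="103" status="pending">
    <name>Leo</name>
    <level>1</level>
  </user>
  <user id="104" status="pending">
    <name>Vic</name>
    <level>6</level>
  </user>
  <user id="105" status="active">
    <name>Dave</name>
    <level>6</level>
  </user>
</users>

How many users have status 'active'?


Counting users with status='active':
  Dave (id=105) -> MATCH
Count: 1

ANSWER: 1


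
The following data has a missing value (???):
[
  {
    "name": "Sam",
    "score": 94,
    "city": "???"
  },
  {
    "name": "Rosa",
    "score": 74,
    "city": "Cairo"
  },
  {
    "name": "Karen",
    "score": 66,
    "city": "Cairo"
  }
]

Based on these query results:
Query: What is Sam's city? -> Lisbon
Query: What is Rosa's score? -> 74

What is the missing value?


The missing value is Sam's city
From query: Sam's city = Lisbon

ANSWER: Lisbon


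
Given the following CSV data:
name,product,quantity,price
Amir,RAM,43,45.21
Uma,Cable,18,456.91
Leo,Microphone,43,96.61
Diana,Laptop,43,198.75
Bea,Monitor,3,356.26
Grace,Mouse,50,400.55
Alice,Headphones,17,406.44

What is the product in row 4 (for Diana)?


Row 4: Diana
Column 'product' = Laptop

ANSWER: Laptop


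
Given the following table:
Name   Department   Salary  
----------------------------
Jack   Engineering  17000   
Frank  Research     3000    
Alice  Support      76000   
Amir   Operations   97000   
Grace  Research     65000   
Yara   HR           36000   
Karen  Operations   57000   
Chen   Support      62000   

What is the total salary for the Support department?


Support department members:
  Alice: 76000
  Chen: 62000
Total = 76000 + 62000 = 138000

ANSWER: 138000


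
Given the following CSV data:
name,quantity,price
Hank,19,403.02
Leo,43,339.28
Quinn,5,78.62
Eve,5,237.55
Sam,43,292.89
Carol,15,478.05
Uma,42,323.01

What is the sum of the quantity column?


Values in 'quantity' column:
  Row 1: 19
  Row 2: 43
  Row 3: 5
  Row 4: 5
  Row 5: 43
  Row 6: 15
  Row 7: 42
Sum = 19 + 43 + 5 + 5 + 43 + 15 + 42 = 172

ANSWER: 172


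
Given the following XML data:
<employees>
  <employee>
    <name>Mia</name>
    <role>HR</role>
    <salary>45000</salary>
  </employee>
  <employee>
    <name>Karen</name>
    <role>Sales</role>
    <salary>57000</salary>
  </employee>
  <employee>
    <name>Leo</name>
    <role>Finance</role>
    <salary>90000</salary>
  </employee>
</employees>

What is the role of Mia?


Searching for <employee> with <name>Mia</name>
Found at position 1
<role>HR</role>

ANSWER: HR


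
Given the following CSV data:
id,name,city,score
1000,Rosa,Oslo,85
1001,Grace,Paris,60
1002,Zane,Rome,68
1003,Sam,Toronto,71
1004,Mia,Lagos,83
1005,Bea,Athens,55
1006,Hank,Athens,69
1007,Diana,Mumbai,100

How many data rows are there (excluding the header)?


Counting rows (excluding header):
Header: id,name,city,score
Data rows: 8

ANSWER: 8


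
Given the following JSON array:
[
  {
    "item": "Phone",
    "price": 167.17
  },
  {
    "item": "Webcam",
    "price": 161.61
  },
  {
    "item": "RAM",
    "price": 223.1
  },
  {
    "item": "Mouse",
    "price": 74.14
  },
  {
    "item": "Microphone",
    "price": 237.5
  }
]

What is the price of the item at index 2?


Array index 2 -> RAM
price = 223.1

ANSWER: 223.1


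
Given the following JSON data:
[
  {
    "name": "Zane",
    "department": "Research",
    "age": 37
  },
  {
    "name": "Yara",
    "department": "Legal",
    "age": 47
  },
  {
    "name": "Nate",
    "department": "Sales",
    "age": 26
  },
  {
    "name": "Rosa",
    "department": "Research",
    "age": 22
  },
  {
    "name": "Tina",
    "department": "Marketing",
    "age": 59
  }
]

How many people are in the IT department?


Scanning records for department = IT
  No matches found
Count: 0

ANSWER: 0


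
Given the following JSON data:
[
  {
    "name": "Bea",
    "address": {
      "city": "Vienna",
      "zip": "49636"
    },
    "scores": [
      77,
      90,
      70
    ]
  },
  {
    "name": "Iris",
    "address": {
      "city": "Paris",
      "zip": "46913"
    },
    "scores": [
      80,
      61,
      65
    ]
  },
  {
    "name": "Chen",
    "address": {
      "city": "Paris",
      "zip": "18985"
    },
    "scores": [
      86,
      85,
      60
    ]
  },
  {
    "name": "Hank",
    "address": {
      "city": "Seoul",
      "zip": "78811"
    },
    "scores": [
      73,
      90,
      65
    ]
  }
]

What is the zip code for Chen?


Path: records[2].address.zip
Value: 18985

ANSWER: 18985


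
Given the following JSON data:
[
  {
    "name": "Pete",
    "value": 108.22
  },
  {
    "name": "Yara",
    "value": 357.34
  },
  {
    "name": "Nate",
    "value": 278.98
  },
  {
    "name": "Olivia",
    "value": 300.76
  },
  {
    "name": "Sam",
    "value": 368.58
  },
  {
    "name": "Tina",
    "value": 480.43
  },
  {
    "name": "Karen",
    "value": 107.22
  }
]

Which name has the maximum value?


Comparing values:
  Pete: 108.22
  Yara: 357.34
  Nate: 278.98
  Olivia: 300.76
  Sam: 368.58
  Tina: 480.43
  Karen: 107.22
Maximum: Tina (480.43)

ANSWER: Tina


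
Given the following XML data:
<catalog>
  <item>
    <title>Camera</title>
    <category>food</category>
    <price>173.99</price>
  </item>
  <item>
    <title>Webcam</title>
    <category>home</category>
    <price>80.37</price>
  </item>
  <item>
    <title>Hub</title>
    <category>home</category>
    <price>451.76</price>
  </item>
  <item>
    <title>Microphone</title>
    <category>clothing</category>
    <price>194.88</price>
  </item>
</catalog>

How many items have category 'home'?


Scanning <item> elements for <category>home</category>:
  Item 2: Webcam -> MATCH
  Item 3: Hub -> MATCH
Count: 2

ANSWER: 2


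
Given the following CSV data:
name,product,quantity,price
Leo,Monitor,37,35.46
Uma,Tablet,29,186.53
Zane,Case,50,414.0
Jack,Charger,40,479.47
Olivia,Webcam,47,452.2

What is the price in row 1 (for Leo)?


Row 1: Leo
Column 'price' = 35.46

ANSWER: 35.46


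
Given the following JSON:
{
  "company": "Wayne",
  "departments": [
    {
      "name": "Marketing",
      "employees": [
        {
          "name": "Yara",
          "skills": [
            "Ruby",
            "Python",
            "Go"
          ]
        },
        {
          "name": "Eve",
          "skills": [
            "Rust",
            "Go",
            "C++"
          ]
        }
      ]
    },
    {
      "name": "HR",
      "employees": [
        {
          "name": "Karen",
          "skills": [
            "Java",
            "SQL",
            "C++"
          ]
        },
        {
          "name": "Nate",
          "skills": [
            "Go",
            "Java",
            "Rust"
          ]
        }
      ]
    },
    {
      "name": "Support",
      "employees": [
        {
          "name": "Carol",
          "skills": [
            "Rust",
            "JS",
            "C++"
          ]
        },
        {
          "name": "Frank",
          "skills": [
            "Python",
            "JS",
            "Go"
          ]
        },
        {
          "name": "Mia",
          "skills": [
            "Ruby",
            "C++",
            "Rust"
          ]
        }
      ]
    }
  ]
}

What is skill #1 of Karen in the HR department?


Path: departments[1].employees[0].skills[0]
Value: Java

ANSWER: Java


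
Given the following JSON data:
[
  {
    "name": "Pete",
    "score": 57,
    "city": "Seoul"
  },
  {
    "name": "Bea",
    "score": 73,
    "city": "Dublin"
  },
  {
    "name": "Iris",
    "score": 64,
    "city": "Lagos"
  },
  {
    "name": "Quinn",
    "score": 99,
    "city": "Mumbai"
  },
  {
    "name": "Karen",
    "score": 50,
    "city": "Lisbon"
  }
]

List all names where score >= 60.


Filtering records where score >= 60:
  Pete (score=57) -> no
  Bea (score=73) -> YES
  Iris (score=64) -> YES
  Quinn (score=99) -> YES
  Karen (score=50) -> no


ANSWER: Bea, Iris, Quinn


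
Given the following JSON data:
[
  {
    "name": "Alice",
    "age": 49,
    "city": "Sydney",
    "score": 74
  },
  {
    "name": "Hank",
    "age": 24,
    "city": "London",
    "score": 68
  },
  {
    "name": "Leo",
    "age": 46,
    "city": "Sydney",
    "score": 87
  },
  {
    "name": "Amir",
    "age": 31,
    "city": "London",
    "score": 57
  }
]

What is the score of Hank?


Looking up record where name = Hank
Record index: 1
Field 'score' = 68

ANSWER: 68


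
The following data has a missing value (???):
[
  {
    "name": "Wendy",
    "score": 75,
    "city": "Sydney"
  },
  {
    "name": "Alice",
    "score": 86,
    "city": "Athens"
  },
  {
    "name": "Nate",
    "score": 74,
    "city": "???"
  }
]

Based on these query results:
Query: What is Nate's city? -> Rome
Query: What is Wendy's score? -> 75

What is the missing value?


The missing value is Nate's city
From query: Nate's city = Rome

ANSWER: Rome


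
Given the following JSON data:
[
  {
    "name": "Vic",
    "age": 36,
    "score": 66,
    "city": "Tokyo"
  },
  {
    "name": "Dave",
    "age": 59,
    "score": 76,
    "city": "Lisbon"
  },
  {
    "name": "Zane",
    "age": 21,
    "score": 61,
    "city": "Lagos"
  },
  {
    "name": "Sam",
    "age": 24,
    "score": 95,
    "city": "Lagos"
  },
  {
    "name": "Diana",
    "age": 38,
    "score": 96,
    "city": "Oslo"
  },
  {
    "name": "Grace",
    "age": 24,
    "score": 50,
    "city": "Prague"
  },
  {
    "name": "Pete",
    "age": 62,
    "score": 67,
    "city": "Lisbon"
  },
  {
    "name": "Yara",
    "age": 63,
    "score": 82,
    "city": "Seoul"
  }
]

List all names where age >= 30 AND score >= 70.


Checking both conditions:
  Vic (age=36, score=66) -> no
  Dave (age=59, score=76) -> YES
  Zane (age=21, score=61) -> no
  Sam (age=24, score=95) -> no
  Diana (age=38, score=96) -> YES
  Grace (age=24, score=50) -> no
  Pete (age=62, score=67) -> no
  Yara (age=63, score=82) -> YES


ANSWER: Dave, Diana, Yara


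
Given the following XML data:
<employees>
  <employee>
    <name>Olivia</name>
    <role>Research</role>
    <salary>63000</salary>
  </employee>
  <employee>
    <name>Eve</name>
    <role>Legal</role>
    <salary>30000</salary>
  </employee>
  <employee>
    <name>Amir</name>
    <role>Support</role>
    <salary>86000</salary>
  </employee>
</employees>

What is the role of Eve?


Searching for <employee> with <name>Eve</name>
Found at position 2
<role>Legal</role>

ANSWER: Legal


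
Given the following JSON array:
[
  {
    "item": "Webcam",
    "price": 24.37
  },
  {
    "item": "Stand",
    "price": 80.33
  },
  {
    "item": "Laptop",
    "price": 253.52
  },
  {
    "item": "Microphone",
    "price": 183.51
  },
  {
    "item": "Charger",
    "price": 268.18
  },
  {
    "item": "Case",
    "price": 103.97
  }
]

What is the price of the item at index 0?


Array index 0 -> Webcam
price = 24.37

ANSWER: 24.37


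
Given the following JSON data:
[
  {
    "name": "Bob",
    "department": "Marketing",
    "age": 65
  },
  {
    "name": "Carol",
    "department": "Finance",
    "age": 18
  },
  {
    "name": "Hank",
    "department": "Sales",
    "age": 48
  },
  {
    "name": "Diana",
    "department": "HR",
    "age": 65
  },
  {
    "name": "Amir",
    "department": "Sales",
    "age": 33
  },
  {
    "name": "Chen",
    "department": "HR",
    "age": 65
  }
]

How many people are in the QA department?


Scanning records for department = QA
  No matches found
Count: 0

ANSWER: 0


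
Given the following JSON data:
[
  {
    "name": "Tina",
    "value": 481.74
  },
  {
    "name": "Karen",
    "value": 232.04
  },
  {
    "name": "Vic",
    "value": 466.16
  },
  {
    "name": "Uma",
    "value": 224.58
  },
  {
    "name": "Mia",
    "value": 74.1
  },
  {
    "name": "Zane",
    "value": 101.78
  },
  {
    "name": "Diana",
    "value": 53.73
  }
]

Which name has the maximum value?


Comparing values:
  Tina: 481.74
  Karen: 232.04
  Vic: 466.16
  Uma: 224.58
  Mia: 74.1
  Zane: 101.78
  Diana: 53.73
Maximum: Tina (481.74)

ANSWER: Tina


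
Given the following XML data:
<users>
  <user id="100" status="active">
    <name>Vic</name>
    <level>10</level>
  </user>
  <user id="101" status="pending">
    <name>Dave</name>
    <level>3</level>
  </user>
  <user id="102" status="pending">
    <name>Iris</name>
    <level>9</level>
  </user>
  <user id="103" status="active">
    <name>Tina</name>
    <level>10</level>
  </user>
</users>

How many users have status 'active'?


Counting users with status='active':
  Vic (id=100) -> MATCH
  Tina (id=103) -> MATCH
Count: 2

ANSWER: 2


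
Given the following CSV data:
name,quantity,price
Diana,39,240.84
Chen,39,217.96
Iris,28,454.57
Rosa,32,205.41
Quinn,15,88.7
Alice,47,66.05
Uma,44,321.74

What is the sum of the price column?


Values in 'price' column:
  Row 1: 240.84
  Row 2: 217.96
  Row 3: 454.57
  Row 4: 205.41
  Row 5: 88.7
  Row 6: 66.05
  Row 7: 321.74
Sum = 240.84 + 217.96 + 454.57 + 205.41 + 88.7 + 66.05 + 321.74 = 1595.27

ANSWER: 1595.27


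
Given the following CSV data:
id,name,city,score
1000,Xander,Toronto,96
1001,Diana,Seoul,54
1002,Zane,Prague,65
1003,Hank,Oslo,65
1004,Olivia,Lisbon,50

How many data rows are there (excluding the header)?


Counting rows (excluding header):
Header: id,name,city,score
Data rows: 5

ANSWER: 5


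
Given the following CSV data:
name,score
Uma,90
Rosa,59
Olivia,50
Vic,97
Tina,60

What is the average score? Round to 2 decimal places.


Scores: 90, 59, 50, 97, 60
Sum = 356
Count = 5
Average = 356 / 5 = 71.20

ANSWER: 71.20


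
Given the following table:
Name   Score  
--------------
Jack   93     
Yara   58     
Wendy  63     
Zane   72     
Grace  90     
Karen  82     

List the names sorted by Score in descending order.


Sorting by Score (descending):
  Jack: 93
  Grace: 90
  Karen: 82
  Zane: 72
  Wendy: 63
  Yara: 58


ANSWER: Jack, Grace, Karen, Zane, Wendy, Yara


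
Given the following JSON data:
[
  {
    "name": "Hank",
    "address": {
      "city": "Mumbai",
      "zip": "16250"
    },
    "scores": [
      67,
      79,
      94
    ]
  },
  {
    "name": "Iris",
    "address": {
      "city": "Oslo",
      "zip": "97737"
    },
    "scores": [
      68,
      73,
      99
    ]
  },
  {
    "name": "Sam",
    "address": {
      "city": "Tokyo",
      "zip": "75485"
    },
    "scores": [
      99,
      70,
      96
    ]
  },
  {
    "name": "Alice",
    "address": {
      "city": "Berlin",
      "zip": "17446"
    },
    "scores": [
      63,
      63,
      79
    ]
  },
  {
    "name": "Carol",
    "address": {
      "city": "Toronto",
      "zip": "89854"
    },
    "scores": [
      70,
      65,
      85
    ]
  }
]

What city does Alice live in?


Path: records[3].address.city
Value: Berlin

ANSWER: Berlin


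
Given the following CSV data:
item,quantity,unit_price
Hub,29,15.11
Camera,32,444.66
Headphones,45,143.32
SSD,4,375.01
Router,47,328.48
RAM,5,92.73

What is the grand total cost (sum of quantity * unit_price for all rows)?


Computing row totals:
  Hub: 29 * 15.11 = 438.19
  Camera: 32 * 444.66 = 14229.12
  Headphones: 45 * 143.32 = 6449.4
  SSD: 4 * 375.01 = 1500.04
  Router: 47 * 328.48 = 15438.56
  RAM: 5 * 92.73 = 463.65
Grand total = 438.19 + 14229.12 + 6449.4 + 1500.04 + 15438.56 + 463.65 = 38518.96

ANSWER: 38518.96


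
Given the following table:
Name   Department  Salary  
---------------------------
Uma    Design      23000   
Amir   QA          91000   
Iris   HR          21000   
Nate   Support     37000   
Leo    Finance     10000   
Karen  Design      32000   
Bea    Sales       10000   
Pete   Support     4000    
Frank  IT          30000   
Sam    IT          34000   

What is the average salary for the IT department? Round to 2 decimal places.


IT department members:
  Frank: 30000
  Sam: 34000
Sum = 64000
Count = 2
Average = 64000 / 2 = 32000.00

ANSWER: 32000.00


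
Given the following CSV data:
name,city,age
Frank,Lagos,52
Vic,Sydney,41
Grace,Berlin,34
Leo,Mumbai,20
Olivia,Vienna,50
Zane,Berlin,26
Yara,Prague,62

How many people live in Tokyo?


Scanning city column for 'Tokyo':
Total matches: 0

ANSWER: 0


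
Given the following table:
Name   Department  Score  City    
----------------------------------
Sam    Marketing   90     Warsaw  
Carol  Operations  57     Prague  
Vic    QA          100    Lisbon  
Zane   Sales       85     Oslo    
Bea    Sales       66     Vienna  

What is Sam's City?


Row 1: Sam
City = Warsaw

ANSWER: Warsaw


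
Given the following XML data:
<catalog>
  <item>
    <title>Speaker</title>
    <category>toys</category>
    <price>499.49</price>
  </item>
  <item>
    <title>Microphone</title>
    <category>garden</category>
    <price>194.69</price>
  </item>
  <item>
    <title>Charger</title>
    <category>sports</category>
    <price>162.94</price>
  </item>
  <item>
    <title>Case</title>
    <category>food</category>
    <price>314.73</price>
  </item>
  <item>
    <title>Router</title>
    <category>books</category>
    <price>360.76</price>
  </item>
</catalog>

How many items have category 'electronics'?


Scanning <item> elements for <category>electronics</category>:
Count: 0

ANSWER: 0


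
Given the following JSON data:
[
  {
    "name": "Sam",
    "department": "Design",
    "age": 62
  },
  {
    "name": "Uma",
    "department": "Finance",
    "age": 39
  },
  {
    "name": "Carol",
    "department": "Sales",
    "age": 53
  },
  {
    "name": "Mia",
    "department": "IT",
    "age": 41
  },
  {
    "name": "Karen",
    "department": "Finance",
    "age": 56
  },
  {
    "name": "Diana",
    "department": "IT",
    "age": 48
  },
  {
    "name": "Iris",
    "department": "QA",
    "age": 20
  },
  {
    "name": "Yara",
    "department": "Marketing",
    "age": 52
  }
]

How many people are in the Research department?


Scanning records for department = Research
  No matches found
Count: 0

ANSWER: 0


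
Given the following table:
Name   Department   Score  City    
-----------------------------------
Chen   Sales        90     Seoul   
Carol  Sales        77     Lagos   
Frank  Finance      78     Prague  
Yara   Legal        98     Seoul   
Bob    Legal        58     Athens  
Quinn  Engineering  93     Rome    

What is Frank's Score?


Row 3: Frank
Score = 78

ANSWER: 78


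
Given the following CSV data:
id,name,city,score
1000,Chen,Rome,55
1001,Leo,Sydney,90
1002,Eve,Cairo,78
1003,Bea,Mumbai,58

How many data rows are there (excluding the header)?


Counting rows (excluding header):
Header: id,name,city,score
Data rows: 4

ANSWER: 4


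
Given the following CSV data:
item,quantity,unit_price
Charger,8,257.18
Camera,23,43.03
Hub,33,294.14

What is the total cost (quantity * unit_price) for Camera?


Row: Camera
quantity = 23
unit_price = 43.03
total = 23 * 43.03 = 989.69

ANSWER: 989.69


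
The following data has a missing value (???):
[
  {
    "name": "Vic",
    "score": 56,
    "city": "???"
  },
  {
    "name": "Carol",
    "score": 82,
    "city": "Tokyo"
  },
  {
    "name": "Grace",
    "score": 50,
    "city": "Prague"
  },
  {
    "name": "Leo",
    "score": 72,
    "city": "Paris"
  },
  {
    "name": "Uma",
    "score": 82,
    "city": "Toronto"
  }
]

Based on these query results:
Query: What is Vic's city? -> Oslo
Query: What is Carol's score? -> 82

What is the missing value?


The missing value is Vic's city
From query: Vic's city = Oslo

ANSWER: Oslo


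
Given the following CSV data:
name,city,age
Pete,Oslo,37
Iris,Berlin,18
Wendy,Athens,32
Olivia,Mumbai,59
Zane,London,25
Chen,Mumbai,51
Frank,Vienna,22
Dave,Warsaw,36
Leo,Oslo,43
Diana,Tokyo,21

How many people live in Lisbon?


Scanning city column for 'Lisbon':
Total matches: 0

ANSWER: 0


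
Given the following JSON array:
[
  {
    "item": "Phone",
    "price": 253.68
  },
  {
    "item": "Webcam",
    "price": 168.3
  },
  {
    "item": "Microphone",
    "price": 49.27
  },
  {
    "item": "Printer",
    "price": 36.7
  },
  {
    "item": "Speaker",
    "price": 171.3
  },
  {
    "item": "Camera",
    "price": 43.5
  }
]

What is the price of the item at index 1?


Array index 1 -> Webcam
price = 168.3

ANSWER: 168.3


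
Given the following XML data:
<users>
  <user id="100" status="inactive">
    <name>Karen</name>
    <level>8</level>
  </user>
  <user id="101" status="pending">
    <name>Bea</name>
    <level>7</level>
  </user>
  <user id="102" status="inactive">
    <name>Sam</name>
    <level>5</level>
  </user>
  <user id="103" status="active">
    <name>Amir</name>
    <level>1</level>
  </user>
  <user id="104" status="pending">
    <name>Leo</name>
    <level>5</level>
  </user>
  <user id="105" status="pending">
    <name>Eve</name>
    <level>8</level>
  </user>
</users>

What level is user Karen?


Finding user: Karen
<level>8</level>

ANSWER: 8


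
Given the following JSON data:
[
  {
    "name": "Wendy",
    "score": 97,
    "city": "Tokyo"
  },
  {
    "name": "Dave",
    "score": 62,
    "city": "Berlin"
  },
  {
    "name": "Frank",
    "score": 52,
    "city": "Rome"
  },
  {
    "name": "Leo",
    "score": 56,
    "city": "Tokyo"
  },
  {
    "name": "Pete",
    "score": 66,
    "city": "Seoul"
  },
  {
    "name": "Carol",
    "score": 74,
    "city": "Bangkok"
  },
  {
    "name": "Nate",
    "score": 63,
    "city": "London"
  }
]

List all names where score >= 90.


Filtering records where score >= 90:
  Wendy (score=97) -> YES
  Dave (score=62) -> no
  Frank (score=52) -> no
  Leo (score=56) -> no
  Pete (score=66) -> no
  Carol (score=74) -> no
  Nate (score=63) -> no


ANSWER: Wendy


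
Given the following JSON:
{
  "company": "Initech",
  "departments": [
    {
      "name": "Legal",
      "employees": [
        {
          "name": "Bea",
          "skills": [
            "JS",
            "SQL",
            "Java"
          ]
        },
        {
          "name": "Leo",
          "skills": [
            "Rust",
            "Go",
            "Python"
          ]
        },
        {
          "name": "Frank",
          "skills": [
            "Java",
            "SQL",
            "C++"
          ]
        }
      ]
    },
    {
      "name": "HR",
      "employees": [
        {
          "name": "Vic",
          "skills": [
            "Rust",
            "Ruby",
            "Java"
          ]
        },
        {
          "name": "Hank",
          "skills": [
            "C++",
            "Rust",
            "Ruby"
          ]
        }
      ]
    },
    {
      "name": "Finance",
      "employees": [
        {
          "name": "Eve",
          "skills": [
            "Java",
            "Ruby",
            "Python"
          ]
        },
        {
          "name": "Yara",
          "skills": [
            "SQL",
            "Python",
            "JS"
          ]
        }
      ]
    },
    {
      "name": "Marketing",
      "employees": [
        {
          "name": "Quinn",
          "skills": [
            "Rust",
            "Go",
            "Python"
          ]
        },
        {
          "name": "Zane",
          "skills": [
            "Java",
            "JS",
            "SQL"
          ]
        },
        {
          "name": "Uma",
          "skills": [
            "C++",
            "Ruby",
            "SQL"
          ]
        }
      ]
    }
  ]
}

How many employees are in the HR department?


Path: departments[1].employees
Count: 2

ANSWER: 2


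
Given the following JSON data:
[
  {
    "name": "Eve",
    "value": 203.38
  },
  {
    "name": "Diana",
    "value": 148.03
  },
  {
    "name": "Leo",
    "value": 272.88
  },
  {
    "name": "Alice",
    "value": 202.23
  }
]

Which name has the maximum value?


Comparing values:
  Eve: 203.38
  Diana: 148.03
  Leo: 272.88
  Alice: 202.23
Maximum: Leo (272.88)

ANSWER: Leo


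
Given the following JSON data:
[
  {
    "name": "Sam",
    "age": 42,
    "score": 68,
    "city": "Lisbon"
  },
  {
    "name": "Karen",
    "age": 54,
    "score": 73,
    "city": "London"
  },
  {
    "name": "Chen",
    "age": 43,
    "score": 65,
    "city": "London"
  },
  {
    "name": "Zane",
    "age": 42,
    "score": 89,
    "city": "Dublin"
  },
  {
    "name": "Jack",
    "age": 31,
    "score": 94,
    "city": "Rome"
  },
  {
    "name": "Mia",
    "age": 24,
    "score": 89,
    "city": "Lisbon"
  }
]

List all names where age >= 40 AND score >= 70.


Checking both conditions:
  Sam (age=42, score=68) -> no
  Karen (age=54, score=73) -> YES
  Chen (age=43, score=65) -> no
  Zane (age=42, score=89) -> YES
  Jack (age=31, score=94) -> no
  Mia (age=24, score=89) -> no


ANSWER: Karen, Zane


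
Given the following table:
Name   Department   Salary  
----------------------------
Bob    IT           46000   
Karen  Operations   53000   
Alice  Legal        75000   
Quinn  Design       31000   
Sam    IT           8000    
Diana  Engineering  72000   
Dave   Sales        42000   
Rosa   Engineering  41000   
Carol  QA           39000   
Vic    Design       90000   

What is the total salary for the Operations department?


Operations department members:
  Karen: 53000
Total = 53000 = 53000

ANSWER: 53000


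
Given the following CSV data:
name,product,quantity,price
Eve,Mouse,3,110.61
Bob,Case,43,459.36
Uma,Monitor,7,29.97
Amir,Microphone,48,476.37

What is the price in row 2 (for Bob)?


Row 2: Bob
Column 'price' = 459.36

ANSWER: 459.36


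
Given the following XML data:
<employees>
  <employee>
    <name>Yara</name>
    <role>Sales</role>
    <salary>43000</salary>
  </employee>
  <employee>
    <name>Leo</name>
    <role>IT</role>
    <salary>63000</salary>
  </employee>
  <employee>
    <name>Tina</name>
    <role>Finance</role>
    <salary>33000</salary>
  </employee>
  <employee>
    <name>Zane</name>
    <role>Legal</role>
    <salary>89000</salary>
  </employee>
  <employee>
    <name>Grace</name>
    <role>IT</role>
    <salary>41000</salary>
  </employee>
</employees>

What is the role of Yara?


Searching for <employee> with <name>Yara</name>
Found at position 1
<role>Sales</role>

ANSWER: Sales


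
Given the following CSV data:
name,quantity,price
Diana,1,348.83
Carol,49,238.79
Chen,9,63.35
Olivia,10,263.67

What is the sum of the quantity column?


Values in 'quantity' column:
  Row 1: 1
  Row 2: 49
  Row 3: 9
  Row 4: 10
Sum = 1 + 49 + 9 + 10 = 69

ANSWER: 69


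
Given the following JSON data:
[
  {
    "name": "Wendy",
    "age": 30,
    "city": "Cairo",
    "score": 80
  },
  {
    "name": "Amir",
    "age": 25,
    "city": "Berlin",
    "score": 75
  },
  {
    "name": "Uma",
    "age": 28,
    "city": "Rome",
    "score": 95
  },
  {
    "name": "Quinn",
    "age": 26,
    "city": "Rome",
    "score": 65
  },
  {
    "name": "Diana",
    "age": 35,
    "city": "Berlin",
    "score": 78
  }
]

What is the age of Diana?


Looking up record where name = Diana
Record index: 4
Field 'age' = 35

ANSWER: 35


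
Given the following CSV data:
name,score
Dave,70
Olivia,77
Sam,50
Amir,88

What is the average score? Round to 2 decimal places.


Scores: 70, 77, 50, 88
Sum = 285
Count = 4
Average = 285 / 4 = 71.25

ANSWER: 71.25


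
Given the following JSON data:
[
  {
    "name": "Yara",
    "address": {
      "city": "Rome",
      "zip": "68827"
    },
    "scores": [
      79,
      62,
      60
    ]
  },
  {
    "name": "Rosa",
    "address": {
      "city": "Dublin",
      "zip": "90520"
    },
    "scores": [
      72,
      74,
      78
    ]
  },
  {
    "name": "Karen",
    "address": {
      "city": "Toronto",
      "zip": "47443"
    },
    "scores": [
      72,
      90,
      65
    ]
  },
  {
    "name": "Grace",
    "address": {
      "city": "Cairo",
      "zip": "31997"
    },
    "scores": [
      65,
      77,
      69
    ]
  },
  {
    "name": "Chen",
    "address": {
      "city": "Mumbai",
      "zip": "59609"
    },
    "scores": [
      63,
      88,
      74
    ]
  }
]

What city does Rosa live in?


Path: records[1].address.city
Value: Dublin

ANSWER: Dublin
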